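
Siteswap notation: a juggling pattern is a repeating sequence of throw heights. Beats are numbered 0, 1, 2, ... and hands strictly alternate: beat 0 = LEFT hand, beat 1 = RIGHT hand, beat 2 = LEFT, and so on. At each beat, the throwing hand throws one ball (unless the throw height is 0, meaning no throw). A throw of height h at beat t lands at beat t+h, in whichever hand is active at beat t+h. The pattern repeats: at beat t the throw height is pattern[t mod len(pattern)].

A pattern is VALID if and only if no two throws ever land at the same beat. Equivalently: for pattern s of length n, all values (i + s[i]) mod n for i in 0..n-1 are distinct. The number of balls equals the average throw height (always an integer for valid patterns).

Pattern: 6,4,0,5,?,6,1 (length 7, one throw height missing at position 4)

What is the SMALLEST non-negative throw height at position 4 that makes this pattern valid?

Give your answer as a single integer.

Answer: 6

Derivation:
i=0: (0 + 6) mod 7 = 6
i=1: (1 + 4) mod 7 = 5
i=2: (2 + 0) mod 7 = 2
i=3: (3 + 5) mod 7 = 1
i=4: s[i]=? (unknown)
i=5: (5 + 6) mod 7 = 4
i=6: (6 + 1) mod 7 = 0
Known residues: [0, 1, 2, 4, 5, 6]; need a permutation of 0..6, so missing residue r = 3
Need (4 + s) mod 7 = 3; smallest s = (3 - 4) mod 7 = 6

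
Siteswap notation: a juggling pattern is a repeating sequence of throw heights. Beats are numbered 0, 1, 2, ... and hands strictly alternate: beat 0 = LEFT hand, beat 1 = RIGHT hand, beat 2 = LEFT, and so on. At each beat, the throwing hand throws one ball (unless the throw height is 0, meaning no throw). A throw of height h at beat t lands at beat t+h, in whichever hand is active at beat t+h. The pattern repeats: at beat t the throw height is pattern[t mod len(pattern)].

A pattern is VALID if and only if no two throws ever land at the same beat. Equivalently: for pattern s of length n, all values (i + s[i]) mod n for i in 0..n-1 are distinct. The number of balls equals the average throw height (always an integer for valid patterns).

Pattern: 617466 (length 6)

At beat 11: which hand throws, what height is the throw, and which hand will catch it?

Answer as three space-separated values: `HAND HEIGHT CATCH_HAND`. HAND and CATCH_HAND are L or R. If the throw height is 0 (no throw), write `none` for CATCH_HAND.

Beat 11: 11 mod 2 = 1, so hand = R
Throw height = pattern[11 mod 6] = pattern[5] = 6
Lands at beat 11+6=17, 17 mod 2 = 1, so catch hand = R

Answer: R 6 R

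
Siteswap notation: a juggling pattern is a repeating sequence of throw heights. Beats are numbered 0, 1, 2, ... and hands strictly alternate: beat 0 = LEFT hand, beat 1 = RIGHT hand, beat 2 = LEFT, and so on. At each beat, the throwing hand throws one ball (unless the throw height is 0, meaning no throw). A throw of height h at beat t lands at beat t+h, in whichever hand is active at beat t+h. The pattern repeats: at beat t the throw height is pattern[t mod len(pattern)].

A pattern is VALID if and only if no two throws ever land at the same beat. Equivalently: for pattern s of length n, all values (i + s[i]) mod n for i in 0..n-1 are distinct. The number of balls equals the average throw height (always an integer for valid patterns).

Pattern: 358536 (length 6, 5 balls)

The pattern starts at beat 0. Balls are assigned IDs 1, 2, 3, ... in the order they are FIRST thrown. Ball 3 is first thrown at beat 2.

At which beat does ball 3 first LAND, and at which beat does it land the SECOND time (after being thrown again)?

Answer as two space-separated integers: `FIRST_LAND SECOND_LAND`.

Answer: 10 13

Derivation:
Beat 0 (L): throw ball1 h=3 -> lands@3:R; in-air after throw: [b1@3:R]
Beat 1 (R): throw ball2 h=5 -> lands@6:L; in-air after throw: [b1@3:R b2@6:L]
Beat 2 (L): throw ball3 h=8 -> lands@10:L; in-air after throw: [b1@3:R b2@6:L b3@10:L]
Beat 3 (R): throw ball1 h=5 -> lands@8:L; in-air after throw: [b2@6:L b1@8:L b3@10:L]
Beat 4 (L): throw ball4 h=3 -> lands@7:R; in-air after throw: [b2@6:L b4@7:R b1@8:L b3@10:L]
Beat 5 (R): throw ball5 h=6 -> lands@11:R; in-air after throw: [b2@6:L b4@7:R b1@8:L b3@10:L b5@11:R]
Beat 6 (L): throw ball2 h=3 -> lands@9:R; in-air after throw: [b4@7:R b1@8:L b2@9:R b3@10:L b5@11:R]
Beat 7 (R): throw ball4 h=5 -> lands@12:L; in-air after throw: [b1@8:L b2@9:R b3@10:L b5@11:R b4@12:L]
Beat 8 (L): throw ball1 h=8 -> lands@16:L; in-air after throw: [b2@9:R b3@10:L b5@11:R b4@12:L b1@16:L]
Beat 9 (R): throw ball2 h=5 -> lands@14:L; in-air after throw: [b3@10:L b5@11:R b4@12:L b2@14:L b1@16:L]
Beat 10 (L): throw ball3 h=3 -> lands@13:R; in-air after throw: [b5@11:R b4@12:L b3@13:R b2@14:L b1@16:L]
Beat 11 (R): throw ball5 h=6 -> lands@17:R; in-air after throw: [b4@12:L b3@13:R b2@14:L b1@16:L b5@17:R]
Beat 12 (L): throw ball4 h=3 -> lands@15:R; in-air after throw: [b3@13:R b2@14:L b4@15:R b1@16:L b5@17:R]
Beat 13 (R): throw ball3 h=5 -> lands@18:L; in-air after throw: [b2@14:L b4@15:R b1@16:L b5@17:R b3@18:L]
Ball 3: thrown@2 h=8 -> first land @10; rethrown@10 h=3 -> second land @13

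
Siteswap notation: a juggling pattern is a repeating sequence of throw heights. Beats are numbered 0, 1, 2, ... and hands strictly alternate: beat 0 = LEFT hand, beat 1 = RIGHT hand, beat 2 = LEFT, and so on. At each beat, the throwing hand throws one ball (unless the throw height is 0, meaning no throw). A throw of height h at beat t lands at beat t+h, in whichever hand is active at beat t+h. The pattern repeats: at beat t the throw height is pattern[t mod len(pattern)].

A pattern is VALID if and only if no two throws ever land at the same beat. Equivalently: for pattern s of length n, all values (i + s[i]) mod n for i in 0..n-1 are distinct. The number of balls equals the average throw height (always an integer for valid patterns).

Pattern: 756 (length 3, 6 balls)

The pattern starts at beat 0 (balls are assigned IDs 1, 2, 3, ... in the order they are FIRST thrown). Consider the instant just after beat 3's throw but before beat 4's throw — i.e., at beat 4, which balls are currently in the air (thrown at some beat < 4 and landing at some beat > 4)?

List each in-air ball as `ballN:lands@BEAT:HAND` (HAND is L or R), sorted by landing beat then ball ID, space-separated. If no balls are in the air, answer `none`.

Answer: ball2:lands@6:L ball1:lands@7:R ball3:lands@8:L ball4:lands@10:L

Derivation:
Beat 0 (L): throw ball1 h=7 -> lands@7:R; in-air after throw: [b1@7:R]
Beat 1 (R): throw ball2 h=5 -> lands@6:L; in-air after throw: [b2@6:L b1@7:R]
Beat 2 (L): throw ball3 h=6 -> lands@8:L; in-air after throw: [b2@6:L b1@7:R b3@8:L]
Beat 3 (R): throw ball4 h=7 -> lands@10:L; in-air after throw: [b2@6:L b1@7:R b3@8:L b4@10:L]
Beat 4 (L): throw ball5 h=5 -> lands@9:R; in-air after throw: [b2@6:L b1@7:R b3@8:L b5@9:R b4@10:L]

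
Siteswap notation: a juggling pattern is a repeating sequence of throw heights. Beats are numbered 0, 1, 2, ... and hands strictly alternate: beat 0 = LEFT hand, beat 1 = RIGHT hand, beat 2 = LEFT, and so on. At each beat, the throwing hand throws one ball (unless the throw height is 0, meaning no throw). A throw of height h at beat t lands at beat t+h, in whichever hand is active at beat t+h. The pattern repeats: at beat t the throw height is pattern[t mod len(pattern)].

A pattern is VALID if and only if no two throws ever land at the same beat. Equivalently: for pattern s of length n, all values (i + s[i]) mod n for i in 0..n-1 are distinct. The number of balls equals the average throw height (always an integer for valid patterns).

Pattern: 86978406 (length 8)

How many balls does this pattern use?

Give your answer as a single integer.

Pattern = [8, 6, 9, 7, 8, 4, 0, 6], length n = 8
  position 0: throw height = 8, running sum = 8
  position 1: throw height = 6, running sum = 14
  position 2: throw height = 9, running sum = 23
  position 3: throw height = 7, running sum = 30
  position 4: throw height = 8, running sum = 38
  position 5: throw height = 4, running sum = 42
  position 6: throw height = 0, running sum = 42
  position 7: throw height = 6, running sum = 48
Total sum = 48; balls = sum / n = 48 / 8 = 6

Answer: 6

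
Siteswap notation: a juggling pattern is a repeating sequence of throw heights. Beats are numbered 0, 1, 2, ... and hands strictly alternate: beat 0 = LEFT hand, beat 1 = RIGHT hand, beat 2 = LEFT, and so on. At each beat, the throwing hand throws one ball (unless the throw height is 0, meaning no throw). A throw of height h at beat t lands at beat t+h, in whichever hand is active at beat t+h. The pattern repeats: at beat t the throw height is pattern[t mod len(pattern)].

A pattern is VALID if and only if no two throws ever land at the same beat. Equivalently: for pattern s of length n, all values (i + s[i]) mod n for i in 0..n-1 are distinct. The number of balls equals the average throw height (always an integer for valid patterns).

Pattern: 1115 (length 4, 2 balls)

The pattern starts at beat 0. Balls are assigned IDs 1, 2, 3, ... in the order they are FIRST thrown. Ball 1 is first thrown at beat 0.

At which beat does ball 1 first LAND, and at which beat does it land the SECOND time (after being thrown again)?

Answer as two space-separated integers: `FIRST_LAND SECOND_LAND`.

Answer: 1 2

Derivation:
Beat 0 (L): throw ball1 h=1 -> lands@1:R; in-air after throw: [b1@1:R]
Beat 1 (R): throw ball1 h=1 -> lands@2:L; in-air after throw: [b1@2:L]
Beat 2 (L): throw ball1 h=1 -> lands@3:R; in-air after throw: [b1@3:R]
Ball 1: thrown@0 h=1 -> first land @1; rethrown@1 h=1 -> second land @2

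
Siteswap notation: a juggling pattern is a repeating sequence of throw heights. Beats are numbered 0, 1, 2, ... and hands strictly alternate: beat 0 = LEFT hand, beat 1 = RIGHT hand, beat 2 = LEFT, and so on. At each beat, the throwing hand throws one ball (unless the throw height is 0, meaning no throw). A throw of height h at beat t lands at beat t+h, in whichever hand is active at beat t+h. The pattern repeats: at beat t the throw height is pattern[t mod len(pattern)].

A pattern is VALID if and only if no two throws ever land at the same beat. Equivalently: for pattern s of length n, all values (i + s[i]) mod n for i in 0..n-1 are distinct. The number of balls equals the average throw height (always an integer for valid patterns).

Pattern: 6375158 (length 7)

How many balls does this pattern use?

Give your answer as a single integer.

Pattern = [6, 3, 7, 5, 1, 5, 8], length n = 7
  position 0: throw height = 6, running sum = 6
  position 1: throw height = 3, running sum = 9
  position 2: throw height = 7, running sum = 16
  position 3: throw height = 5, running sum = 21
  position 4: throw height = 1, running sum = 22
  position 5: throw height = 5, running sum = 27
  position 6: throw height = 8, running sum = 35
Total sum = 35; balls = sum / n = 35 / 7 = 5

Answer: 5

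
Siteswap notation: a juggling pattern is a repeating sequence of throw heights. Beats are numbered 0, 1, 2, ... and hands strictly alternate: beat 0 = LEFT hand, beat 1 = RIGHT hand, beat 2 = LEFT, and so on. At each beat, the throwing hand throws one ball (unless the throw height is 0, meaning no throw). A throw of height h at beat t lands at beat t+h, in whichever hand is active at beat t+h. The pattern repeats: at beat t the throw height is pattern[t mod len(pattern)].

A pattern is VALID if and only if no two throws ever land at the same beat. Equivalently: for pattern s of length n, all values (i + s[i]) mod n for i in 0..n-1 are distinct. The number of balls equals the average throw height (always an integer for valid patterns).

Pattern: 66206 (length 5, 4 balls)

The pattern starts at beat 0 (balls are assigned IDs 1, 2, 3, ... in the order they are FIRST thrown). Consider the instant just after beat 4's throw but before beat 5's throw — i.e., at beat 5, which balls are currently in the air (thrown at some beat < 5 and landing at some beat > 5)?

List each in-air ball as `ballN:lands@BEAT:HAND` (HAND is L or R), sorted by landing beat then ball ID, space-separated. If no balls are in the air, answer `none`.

Answer: ball1:lands@6:L ball2:lands@7:R ball3:lands@10:L

Derivation:
Beat 0 (L): throw ball1 h=6 -> lands@6:L; in-air after throw: [b1@6:L]
Beat 1 (R): throw ball2 h=6 -> lands@7:R; in-air after throw: [b1@6:L b2@7:R]
Beat 2 (L): throw ball3 h=2 -> lands@4:L; in-air after throw: [b3@4:L b1@6:L b2@7:R]
Beat 4 (L): throw ball3 h=6 -> lands@10:L; in-air after throw: [b1@6:L b2@7:R b3@10:L]
Beat 5 (R): throw ball4 h=6 -> lands@11:R; in-air after throw: [b1@6:L b2@7:R b3@10:L b4@11:R]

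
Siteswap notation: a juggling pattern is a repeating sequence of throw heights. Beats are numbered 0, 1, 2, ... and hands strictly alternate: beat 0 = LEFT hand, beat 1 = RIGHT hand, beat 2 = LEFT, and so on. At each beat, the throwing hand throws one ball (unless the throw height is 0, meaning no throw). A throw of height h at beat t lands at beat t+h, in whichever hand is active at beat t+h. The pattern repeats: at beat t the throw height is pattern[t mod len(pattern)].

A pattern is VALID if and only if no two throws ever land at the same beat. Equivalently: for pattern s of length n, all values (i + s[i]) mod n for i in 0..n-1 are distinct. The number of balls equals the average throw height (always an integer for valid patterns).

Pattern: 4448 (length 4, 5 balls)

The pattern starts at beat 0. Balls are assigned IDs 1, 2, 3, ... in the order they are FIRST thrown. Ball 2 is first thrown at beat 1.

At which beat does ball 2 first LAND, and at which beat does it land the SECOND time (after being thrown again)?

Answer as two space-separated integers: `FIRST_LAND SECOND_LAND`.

Beat 0 (L): throw ball1 h=4 -> lands@4:L; in-air after throw: [b1@4:L]
Beat 1 (R): throw ball2 h=4 -> lands@5:R; in-air after throw: [b1@4:L b2@5:R]
Beat 2 (L): throw ball3 h=4 -> lands@6:L; in-air after throw: [b1@4:L b2@5:R b3@6:L]
Beat 3 (R): throw ball4 h=8 -> lands@11:R; in-air after throw: [b1@4:L b2@5:R b3@6:L b4@11:R]
Beat 4 (L): throw ball1 h=4 -> lands@8:L; in-air after throw: [b2@5:R b3@6:L b1@8:L b4@11:R]
Beat 5 (R): throw ball2 h=4 -> lands@9:R; in-air after throw: [b3@6:L b1@8:L b2@9:R b4@11:R]
Beat 6 (L): throw ball3 h=4 -> lands@10:L; in-air after throw: [b1@8:L b2@9:R b3@10:L b4@11:R]
Beat 7 (R): throw ball5 h=8 -> lands@15:R; in-air after throw: [b1@8:L b2@9:R b3@10:L b4@11:R b5@15:R]
Beat 8 (L): throw ball1 h=4 -> lands@12:L; in-air after throw: [b2@9:R b3@10:L b4@11:R b1@12:L b5@15:R]
Beat 9 (R): throw ball2 h=4 -> lands@13:R; in-air after throw: [b3@10:L b4@11:R b1@12:L b2@13:R b5@15:R]
Ball 2: thrown@1 h=4 -> first land @5; rethrown@5 h=4 -> second land @9

Answer: 5 9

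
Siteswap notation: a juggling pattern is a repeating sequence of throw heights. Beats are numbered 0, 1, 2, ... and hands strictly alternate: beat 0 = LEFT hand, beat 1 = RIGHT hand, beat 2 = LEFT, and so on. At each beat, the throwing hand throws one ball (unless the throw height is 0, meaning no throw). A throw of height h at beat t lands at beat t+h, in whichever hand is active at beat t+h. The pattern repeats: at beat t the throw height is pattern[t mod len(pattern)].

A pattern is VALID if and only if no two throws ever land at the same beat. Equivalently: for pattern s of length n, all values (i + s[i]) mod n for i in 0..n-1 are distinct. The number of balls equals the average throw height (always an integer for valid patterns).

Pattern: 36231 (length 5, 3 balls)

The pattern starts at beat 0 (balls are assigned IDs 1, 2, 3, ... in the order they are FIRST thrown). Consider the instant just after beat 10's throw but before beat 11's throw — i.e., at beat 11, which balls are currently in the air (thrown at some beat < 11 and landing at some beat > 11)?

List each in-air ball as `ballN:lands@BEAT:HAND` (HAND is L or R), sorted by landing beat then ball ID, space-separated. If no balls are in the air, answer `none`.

Answer: ball1:lands@12:L ball2:lands@13:R

Derivation:
Beat 0 (L): throw ball1 h=3 -> lands@3:R; in-air after throw: [b1@3:R]
Beat 1 (R): throw ball2 h=6 -> lands@7:R; in-air after throw: [b1@3:R b2@7:R]
Beat 2 (L): throw ball3 h=2 -> lands@4:L; in-air after throw: [b1@3:R b3@4:L b2@7:R]
Beat 3 (R): throw ball1 h=3 -> lands@6:L; in-air after throw: [b3@4:L b1@6:L b2@7:R]
Beat 4 (L): throw ball3 h=1 -> lands@5:R; in-air after throw: [b3@5:R b1@6:L b2@7:R]
Beat 5 (R): throw ball3 h=3 -> lands@8:L; in-air after throw: [b1@6:L b2@7:R b3@8:L]
Beat 6 (L): throw ball1 h=6 -> lands@12:L; in-air after throw: [b2@7:R b3@8:L b1@12:L]
Beat 7 (R): throw ball2 h=2 -> lands@9:R; in-air after throw: [b3@8:L b2@9:R b1@12:L]
Beat 8 (L): throw ball3 h=3 -> lands@11:R; in-air after throw: [b2@9:R b3@11:R b1@12:L]
Beat 9 (R): throw ball2 h=1 -> lands@10:L; in-air after throw: [b2@10:L b3@11:R b1@12:L]
Beat 10 (L): throw ball2 h=3 -> lands@13:R; in-air after throw: [b3@11:R b1@12:L b2@13:R]
Beat 11 (R): throw ball3 h=6 -> lands@17:R; in-air after throw: [b1@12:L b2@13:R b3@17:R]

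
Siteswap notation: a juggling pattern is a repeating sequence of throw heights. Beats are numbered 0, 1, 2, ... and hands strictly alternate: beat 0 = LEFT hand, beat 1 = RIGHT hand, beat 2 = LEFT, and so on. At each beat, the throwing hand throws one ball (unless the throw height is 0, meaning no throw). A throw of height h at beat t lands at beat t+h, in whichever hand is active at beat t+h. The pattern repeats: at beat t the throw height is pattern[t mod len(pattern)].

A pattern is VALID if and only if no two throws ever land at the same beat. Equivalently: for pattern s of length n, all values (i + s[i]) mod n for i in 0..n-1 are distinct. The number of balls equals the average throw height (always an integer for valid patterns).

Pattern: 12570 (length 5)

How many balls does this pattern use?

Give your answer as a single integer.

Pattern = [1, 2, 5, 7, 0], length n = 5
  position 0: throw height = 1, running sum = 1
  position 1: throw height = 2, running sum = 3
  position 2: throw height = 5, running sum = 8
  position 3: throw height = 7, running sum = 15
  position 4: throw height = 0, running sum = 15
Total sum = 15; balls = sum / n = 15 / 5 = 3

Answer: 3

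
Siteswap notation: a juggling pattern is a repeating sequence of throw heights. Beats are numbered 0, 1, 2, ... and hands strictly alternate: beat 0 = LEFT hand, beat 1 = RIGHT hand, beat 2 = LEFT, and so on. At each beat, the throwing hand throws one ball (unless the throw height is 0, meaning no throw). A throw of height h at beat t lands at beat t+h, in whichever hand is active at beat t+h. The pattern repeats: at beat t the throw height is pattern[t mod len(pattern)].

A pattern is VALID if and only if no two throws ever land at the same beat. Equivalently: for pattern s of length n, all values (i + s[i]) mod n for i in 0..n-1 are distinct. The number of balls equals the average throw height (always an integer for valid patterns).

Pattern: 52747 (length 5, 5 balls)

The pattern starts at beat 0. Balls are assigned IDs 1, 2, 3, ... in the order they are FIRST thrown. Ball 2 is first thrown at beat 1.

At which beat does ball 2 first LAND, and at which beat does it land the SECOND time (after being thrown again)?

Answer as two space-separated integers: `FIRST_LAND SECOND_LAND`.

Answer: 3 7

Derivation:
Beat 0 (L): throw ball1 h=5 -> lands@5:R; in-air after throw: [b1@5:R]
Beat 1 (R): throw ball2 h=2 -> lands@3:R; in-air after throw: [b2@3:R b1@5:R]
Beat 2 (L): throw ball3 h=7 -> lands@9:R; in-air after throw: [b2@3:R b1@5:R b3@9:R]
Beat 3 (R): throw ball2 h=4 -> lands@7:R; in-air after throw: [b1@5:R b2@7:R b3@9:R]
Beat 4 (L): throw ball4 h=7 -> lands@11:R; in-air after throw: [b1@5:R b2@7:R b3@9:R b4@11:R]
Beat 5 (R): throw ball1 h=5 -> lands@10:L; in-air after throw: [b2@7:R b3@9:R b1@10:L b4@11:R]
Beat 6 (L): throw ball5 h=2 -> lands@8:L; in-air after throw: [b2@7:R b5@8:L b3@9:R b1@10:L b4@11:R]
Beat 7 (R): throw ball2 h=7 -> lands@14:L; in-air after throw: [b5@8:L b3@9:R b1@10:L b4@11:R b2@14:L]
Ball 2: thrown@1 h=2 -> first land @3; rethrown@3 h=4 -> second land @7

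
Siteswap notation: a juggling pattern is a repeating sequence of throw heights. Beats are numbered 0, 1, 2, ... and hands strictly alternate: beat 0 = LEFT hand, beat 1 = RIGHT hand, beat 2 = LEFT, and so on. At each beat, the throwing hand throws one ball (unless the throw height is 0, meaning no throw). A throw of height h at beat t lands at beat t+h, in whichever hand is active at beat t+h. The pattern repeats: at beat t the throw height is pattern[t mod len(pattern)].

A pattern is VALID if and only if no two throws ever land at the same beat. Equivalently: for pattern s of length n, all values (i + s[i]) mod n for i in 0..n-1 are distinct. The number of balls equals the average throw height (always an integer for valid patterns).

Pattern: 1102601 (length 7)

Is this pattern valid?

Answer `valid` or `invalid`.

i=0: (i + s[i]) mod n = (0 + 1) mod 7 = 1
i=1: (i + s[i]) mod n = (1 + 1) mod 7 = 2
i=2: (i + s[i]) mod n = (2 + 0) mod 7 = 2
i=3: (i + s[i]) mod n = (3 + 2) mod 7 = 5
i=4: (i + s[i]) mod n = (4 + 6) mod 7 = 3
i=5: (i + s[i]) mod n = (5 + 0) mod 7 = 5
i=6: (i + s[i]) mod n = (6 + 1) mod 7 = 0
Residues: [1, 2, 2, 5, 3, 5, 0], distinct: False

Answer: invalid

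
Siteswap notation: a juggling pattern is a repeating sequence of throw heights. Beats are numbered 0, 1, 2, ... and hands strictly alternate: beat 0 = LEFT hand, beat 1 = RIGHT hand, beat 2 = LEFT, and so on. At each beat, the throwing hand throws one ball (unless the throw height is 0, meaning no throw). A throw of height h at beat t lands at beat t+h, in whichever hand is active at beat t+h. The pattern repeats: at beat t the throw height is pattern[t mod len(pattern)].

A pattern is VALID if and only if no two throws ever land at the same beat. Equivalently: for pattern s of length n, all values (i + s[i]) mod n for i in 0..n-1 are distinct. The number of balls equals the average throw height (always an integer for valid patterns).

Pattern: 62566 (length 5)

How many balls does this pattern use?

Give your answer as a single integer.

Answer: 5

Derivation:
Pattern = [6, 2, 5, 6, 6], length n = 5
  position 0: throw height = 6, running sum = 6
  position 1: throw height = 2, running sum = 8
  position 2: throw height = 5, running sum = 13
  position 3: throw height = 6, running sum = 19
  position 4: throw height = 6, running sum = 25
Total sum = 25; balls = sum / n = 25 / 5 = 5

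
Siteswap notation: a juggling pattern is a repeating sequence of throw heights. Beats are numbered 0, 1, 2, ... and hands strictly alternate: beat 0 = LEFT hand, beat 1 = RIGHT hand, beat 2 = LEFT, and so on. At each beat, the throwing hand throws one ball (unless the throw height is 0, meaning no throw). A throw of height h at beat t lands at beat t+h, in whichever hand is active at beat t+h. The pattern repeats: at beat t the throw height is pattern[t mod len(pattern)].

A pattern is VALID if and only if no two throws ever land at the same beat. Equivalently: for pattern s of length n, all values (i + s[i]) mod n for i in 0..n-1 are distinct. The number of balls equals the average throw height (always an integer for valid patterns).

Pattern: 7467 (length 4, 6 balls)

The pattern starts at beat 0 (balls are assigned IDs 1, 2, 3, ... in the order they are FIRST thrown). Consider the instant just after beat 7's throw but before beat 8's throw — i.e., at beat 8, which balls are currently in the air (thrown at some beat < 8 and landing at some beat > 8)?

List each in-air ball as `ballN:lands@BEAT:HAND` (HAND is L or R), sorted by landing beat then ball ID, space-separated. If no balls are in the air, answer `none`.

Beat 0 (L): throw ball1 h=7 -> lands@7:R; in-air after throw: [b1@7:R]
Beat 1 (R): throw ball2 h=4 -> lands@5:R; in-air after throw: [b2@5:R b1@7:R]
Beat 2 (L): throw ball3 h=6 -> lands@8:L; in-air after throw: [b2@5:R b1@7:R b3@8:L]
Beat 3 (R): throw ball4 h=7 -> lands@10:L; in-air after throw: [b2@5:R b1@7:R b3@8:L b4@10:L]
Beat 4 (L): throw ball5 h=7 -> lands@11:R; in-air after throw: [b2@5:R b1@7:R b3@8:L b4@10:L b5@11:R]
Beat 5 (R): throw ball2 h=4 -> lands@9:R; in-air after throw: [b1@7:R b3@8:L b2@9:R b4@10:L b5@11:R]
Beat 6 (L): throw ball6 h=6 -> lands@12:L; in-air after throw: [b1@7:R b3@8:L b2@9:R b4@10:L b5@11:R b6@12:L]
Beat 7 (R): throw ball1 h=7 -> lands@14:L; in-air after throw: [b3@8:L b2@9:R b4@10:L b5@11:R b6@12:L b1@14:L]
Beat 8 (L): throw ball3 h=7 -> lands@15:R; in-air after throw: [b2@9:R b4@10:L b5@11:R b6@12:L b1@14:L b3@15:R]

Answer: ball2:lands@9:R ball4:lands@10:L ball5:lands@11:R ball6:lands@12:L ball1:lands@14:L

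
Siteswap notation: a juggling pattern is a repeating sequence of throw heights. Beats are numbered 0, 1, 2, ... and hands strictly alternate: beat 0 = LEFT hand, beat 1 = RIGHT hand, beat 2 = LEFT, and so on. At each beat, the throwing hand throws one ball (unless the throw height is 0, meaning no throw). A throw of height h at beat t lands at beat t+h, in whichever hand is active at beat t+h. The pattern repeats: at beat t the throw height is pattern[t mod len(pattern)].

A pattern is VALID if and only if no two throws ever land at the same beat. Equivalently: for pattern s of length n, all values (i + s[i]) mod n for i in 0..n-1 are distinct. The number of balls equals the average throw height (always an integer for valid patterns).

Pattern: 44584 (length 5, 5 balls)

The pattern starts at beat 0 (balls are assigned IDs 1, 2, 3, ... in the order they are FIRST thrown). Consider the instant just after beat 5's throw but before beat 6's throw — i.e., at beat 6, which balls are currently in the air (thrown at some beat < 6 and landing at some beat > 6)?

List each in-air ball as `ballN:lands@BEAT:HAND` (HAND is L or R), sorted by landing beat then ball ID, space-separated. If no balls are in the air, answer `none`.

Beat 0 (L): throw ball1 h=4 -> lands@4:L; in-air after throw: [b1@4:L]
Beat 1 (R): throw ball2 h=4 -> lands@5:R; in-air after throw: [b1@4:L b2@5:R]
Beat 2 (L): throw ball3 h=5 -> lands@7:R; in-air after throw: [b1@4:L b2@5:R b3@7:R]
Beat 3 (R): throw ball4 h=8 -> lands@11:R; in-air after throw: [b1@4:L b2@5:R b3@7:R b4@11:R]
Beat 4 (L): throw ball1 h=4 -> lands@8:L; in-air after throw: [b2@5:R b3@7:R b1@8:L b4@11:R]
Beat 5 (R): throw ball2 h=4 -> lands@9:R; in-air after throw: [b3@7:R b1@8:L b2@9:R b4@11:R]
Beat 6 (L): throw ball5 h=4 -> lands@10:L; in-air after throw: [b3@7:R b1@8:L b2@9:R b5@10:L b4@11:R]

Answer: ball3:lands@7:R ball1:lands@8:L ball2:lands@9:R ball4:lands@11:R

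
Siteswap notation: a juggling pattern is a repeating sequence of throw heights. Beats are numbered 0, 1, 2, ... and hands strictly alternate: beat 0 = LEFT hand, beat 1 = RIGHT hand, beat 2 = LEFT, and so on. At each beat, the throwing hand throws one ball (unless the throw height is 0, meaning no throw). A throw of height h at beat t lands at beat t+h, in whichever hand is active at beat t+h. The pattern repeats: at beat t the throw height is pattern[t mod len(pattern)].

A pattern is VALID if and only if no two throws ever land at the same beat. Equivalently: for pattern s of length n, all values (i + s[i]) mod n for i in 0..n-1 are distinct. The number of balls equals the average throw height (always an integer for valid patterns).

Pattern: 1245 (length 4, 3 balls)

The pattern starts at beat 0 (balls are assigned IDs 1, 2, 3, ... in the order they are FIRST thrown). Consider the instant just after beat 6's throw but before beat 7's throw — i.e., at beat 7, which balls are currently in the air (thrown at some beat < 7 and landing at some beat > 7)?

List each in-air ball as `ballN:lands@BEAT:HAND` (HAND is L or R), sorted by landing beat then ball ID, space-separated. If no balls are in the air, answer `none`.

Answer: ball1:lands@8:L ball2:lands@10:L

Derivation:
Beat 0 (L): throw ball1 h=1 -> lands@1:R; in-air after throw: [b1@1:R]
Beat 1 (R): throw ball1 h=2 -> lands@3:R; in-air after throw: [b1@3:R]
Beat 2 (L): throw ball2 h=4 -> lands@6:L; in-air after throw: [b1@3:R b2@6:L]
Beat 3 (R): throw ball1 h=5 -> lands@8:L; in-air after throw: [b2@6:L b1@8:L]
Beat 4 (L): throw ball3 h=1 -> lands@5:R; in-air after throw: [b3@5:R b2@6:L b1@8:L]
Beat 5 (R): throw ball3 h=2 -> lands@7:R; in-air after throw: [b2@6:L b3@7:R b1@8:L]
Beat 6 (L): throw ball2 h=4 -> lands@10:L; in-air after throw: [b3@7:R b1@8:L b2@10:L]
Beat 7 (R): throw ball3 h=5 -> lands@12:L; in-air after throw: [b1@8:L b2@10:L b3@12:L]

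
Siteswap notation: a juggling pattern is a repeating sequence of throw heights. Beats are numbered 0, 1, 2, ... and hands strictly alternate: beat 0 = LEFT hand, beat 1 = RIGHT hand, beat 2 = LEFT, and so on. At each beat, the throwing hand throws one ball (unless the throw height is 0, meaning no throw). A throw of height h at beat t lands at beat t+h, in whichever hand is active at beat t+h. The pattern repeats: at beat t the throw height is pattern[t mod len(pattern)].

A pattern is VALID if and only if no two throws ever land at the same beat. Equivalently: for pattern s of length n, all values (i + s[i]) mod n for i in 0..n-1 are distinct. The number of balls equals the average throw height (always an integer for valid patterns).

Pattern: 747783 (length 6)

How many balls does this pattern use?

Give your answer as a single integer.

Answer: 6

Derivation:
Pattern = [7, 4, 7, 7, 8, 3], length n = 6
  position 0: throw height = 7, running sum = 7
  position 1: throw height = 4, running sum = 11
  position 2: throw height = 7, running sum = 18
  position 3: throw height = 7, running sum = 25
  position 4: throw height = 8, running sum = 33
  position 5: throw height = 3, running sum = 36
Total sum = 36; balls = sum / n = 36 / 6 = 6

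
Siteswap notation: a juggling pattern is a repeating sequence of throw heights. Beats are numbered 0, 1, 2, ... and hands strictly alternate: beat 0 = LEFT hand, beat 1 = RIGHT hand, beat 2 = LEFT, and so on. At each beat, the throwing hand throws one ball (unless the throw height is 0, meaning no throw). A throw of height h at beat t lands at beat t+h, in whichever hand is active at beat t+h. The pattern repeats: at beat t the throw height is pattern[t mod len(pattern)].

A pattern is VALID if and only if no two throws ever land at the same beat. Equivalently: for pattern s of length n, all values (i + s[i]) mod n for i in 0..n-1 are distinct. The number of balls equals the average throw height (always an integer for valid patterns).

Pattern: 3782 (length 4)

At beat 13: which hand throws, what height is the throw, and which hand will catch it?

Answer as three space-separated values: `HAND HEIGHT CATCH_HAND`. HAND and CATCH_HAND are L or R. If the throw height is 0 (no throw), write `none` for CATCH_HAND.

Answer: R 7 L

Derivation:
Beat 13: 13 mod 2 = 1, so hand = R
Throw height = pattern[13 mod 4] = pattern[1] = 7
Lands at beat 13+7=20, 20 mod 2 = 0, so catch hand = L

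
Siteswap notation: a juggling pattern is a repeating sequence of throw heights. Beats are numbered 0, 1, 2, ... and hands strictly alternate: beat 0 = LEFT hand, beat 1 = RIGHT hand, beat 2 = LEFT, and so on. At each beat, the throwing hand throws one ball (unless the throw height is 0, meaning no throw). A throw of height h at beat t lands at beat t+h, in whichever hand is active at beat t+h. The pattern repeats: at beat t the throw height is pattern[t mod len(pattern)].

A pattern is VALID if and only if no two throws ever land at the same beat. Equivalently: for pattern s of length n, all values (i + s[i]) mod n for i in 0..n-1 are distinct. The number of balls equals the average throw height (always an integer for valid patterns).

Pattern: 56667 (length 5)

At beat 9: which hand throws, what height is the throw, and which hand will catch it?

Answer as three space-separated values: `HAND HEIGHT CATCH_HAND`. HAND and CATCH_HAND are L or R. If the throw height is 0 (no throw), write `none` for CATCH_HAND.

Answer: R 7 L

Derivation:
Beat 9: 9 mod 2 = 1, so hand = R
Throw height = pattern[9 mod 5] = pattern[4] = 7
Lands at beat 9+7=16, 16 mod 2 = 0, so catch hand = L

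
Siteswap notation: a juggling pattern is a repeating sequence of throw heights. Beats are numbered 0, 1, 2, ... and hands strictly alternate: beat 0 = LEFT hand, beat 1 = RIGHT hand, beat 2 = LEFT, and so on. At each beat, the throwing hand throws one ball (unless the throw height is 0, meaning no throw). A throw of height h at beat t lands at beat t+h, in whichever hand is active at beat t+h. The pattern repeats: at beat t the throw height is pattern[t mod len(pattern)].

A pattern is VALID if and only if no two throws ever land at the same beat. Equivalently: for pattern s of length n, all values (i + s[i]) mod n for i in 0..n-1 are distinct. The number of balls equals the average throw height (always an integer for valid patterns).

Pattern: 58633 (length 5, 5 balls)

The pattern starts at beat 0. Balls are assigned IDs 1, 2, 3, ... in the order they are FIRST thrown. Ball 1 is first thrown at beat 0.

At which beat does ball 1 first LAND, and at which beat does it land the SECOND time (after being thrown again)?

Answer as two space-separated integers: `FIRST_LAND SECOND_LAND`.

Beat 0 (L): throw ball1 h=5 -> lands@5:R; in-air after throw: [b1@5:R]
Beat 1 (R): throw ball2 h=8 -> lands@9:R; in-air after throw: [b1@5:R b2@9:R]
Beat 2 (L): throw ball3 h=6 -> lands@8:L; in-air after throw: [b1@5:R b3@8:L b2@9:R]
Beat 3 (R): throw ball4 h=3 -> lands@6:L; in-air after throw: [b1@5:R b4@6:L b3@8:L b2@9:R]
Beat 4 (L): throw ball5 h=3 -> lands@7:R; in-air after throw: [b1@5:R b4@6:L b5@7:R b3@8:L b2@9:R]
Beat 5 (R): throw ball1 h=5 -> lands@10:L; in-air after throw: [b4@6:L b5@7:R b3@8:L b2@9:R b1@10:L]
Beat 6 (L): throw ball4 h=8 -> lands@14:L; in-air after throw: [b5@7:R b3@8:L b2@9:R b1@10:L b4@14:L]
Beat 7 (R): throw ball5 h=6 -> lands@13:R; in-air after throw: [b3@8:L b2@9:R b1@10:L b5@13:R b4@14:L]
Beat 8 (L): throw ball3 h=3 -> lands@11:R; in-air after throw: [b2@9:R b1@10:L b3@11:R b5@13:R b4@14:L]
Beat 9 (R): throw ball2 h=3 -> lands@12:L; in-air after throw: [b1@10:L b3@11:R b2@12:L b5@13:R b4@14:L]
Beat 10 (L): throw ball1 h=5 -> lands@15:R; in-air after throw: [b3@11:R b2@12:L b5@13:R b4@14:L b1@15:R]
Ball 1: thrown@0 h=5 -> first land @5; rethrown@5 h=5 -> second land @10

Answer: 5 10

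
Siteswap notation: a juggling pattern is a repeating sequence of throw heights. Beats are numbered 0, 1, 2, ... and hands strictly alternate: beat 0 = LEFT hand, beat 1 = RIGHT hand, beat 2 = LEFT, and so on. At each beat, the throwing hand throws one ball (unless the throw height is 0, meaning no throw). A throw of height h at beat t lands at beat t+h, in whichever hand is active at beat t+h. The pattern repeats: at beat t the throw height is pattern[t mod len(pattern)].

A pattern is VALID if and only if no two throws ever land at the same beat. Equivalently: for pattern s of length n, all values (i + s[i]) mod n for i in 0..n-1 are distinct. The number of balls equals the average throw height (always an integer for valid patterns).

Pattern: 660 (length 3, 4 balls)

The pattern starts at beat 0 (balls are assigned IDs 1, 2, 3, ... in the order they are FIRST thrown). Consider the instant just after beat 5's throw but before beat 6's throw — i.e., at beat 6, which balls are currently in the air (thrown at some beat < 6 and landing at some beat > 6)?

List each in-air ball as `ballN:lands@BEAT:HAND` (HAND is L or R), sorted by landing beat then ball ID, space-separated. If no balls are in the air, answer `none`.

Beat 0 (L): throw ball1 h=6 -> lands@6:L; in-air after throw: [b1@6:L]
Beat 1 (R): throw ball2 h=6 -> lands@7:R; in-air after throw: [b1@6:L b2@7:R]
Beat 3 (R): throw ball3 h=6 -> lands@9:R; in-air after throw: [b1@6:L b2@7:R b3@9:R]
Beat 4 (L): throw ball4 h=6 -> lands@10:L; in-air after throw: [b1@6:L b2@7:R b3@9:R b4@10:L]
Beat 6 (L): throw ball1 h=6 -> lands@12:L; in-air after throw: [b2@7:R b3@9:R b4@10:L b1@12:L]

Answer: ball2:lands@7:R ball3:lands@9:R ball4:lands@10:L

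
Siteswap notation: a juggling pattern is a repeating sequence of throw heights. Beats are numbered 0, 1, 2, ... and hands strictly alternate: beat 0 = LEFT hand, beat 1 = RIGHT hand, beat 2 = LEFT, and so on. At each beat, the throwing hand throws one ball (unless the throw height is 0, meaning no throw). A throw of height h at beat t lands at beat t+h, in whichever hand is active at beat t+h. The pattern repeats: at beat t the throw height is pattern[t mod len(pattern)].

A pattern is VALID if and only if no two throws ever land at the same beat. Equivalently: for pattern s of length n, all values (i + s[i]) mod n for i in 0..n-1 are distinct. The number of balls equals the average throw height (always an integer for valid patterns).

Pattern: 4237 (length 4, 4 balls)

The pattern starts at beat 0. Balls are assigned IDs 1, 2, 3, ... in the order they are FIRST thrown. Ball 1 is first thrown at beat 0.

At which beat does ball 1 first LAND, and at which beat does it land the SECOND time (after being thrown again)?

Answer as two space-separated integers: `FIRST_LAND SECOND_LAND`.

Beat 0 (L): throw ball1 h=4 -> lands@4:L; in-air after throw: [b1@4:L]
Beat 1 (R): throw ball2 h=2 -> lands@3:R; in-air after throw: [b2@3:R b1@4:L]
Beat 2 (L): throw ball3 h=3 -> lands@5:R; in-air after throw: [b2@3:R b1@4:L b3@5:R]
Beat 3 (R): throw ball2 h=7 -> lands@10:L; in-air after throw: [b1@4:L b3@5:R b2@10:L]
Beat 4 (L): throw ball1 h=4 -> lands@8:L; in-air after throw: [b3@5:R b1@8:L b2@10:L]
Beat 5 (R): throw ball3 h=2 -> lands@7:R; in-air after throw: [b3@7:R b1@8:L b2@10:L]
Beat 6 (L): throw ball4 h=3 -> lands@9:R; in-air after throw: [b3@7:R b1@8:L b4@9:R b2@10:L]
Beat 7 (R): throw ball3 h=7 -> lands@14:L; in-air after throw: [b1@8:L b4@9:R b2@10:L b3@14:L]
Beat 8 (L): throw ball1 h=4 -> lands@12:L; in-air after throw: [b4@9:R b2@10:L b1@12:L b3@14:L]
Ball 1: thrown@0 h=4 -> first land @4; rethrown@4 h=4 -> second land @8

Answer: 4 8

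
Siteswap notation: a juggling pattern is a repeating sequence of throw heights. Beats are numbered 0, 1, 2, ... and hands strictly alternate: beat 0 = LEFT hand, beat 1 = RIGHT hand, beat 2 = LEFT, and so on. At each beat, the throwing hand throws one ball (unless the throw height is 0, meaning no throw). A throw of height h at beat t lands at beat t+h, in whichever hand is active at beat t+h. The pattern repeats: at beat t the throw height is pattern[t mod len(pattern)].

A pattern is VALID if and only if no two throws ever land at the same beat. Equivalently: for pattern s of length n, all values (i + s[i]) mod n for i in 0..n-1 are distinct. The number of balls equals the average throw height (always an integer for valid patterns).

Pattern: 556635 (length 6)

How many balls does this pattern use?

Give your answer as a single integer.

Pattern = [5, 5, 6, 6, 3, 5], length n = 6
  position 0: throw height = 5, running sum = 5
  position 1: throw height = 5, running sum = 10
  position 2: throw height = 6, running sum = 16
  position 3: throw height = 6, running sum = 22
  position 4: throw height = 3, running sum = 25
  position 5: throw height = 5, running sum = 30
Total sum = 30; balls = sum / n = 30 / 6 = 5

Answer: 5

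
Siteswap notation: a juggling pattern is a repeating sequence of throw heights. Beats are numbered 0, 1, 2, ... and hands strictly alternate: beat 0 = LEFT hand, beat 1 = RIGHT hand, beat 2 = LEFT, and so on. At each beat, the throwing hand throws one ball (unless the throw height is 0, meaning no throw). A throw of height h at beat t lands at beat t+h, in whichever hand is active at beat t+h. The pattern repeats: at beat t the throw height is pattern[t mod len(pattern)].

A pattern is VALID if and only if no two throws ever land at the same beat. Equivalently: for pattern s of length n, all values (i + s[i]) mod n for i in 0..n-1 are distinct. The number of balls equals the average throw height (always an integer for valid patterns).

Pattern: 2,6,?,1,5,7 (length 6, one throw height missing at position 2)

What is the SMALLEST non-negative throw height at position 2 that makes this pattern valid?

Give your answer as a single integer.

i=0: (0 + 2) mod 6 = 2
i=1: (1 + 6) mod 6 = 1
i=2: s[i]=? (unknown)
i=3: (3 + 1) mod 6 = 4
i=4: (4 + 5) mod 6 = 3
i=5: (5 + 7) mod 6 = 0
Known residues: [0, 1, 2, 3, 4]; need a permutation of 0..5, so missing residue r = 5
Need (2 + s) mod 6 = 5; smallest s = (5 - 2) mod 6 = 3

Answer: 3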